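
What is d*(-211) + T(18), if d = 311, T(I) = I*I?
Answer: -65297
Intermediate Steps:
T(I) = I²
d*(-211) + T(18) = 311*(-211) + 18² = -65621 + 324 = -65297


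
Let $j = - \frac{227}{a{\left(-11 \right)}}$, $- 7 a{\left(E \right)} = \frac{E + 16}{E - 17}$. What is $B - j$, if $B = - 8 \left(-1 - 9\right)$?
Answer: $\frac{44892}{5} \approx 8978.4$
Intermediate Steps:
$a{\left(E \right)} = - \frac{16 + E}{7 \left(-17 + E\right)}$ ($a{\left(E \right)} = - \frac{\left(E + 16\right) \frac{1}{E - 17}}{7} = - \frac{\left(16 + E\right) \frac{1}{-17 + E}}{7} = - \frac{\frac{1}{-17 + E} \left(16 + E\right)}{7} = - \frac{16 + E}{7 \left(-17 + E\right)}$)
$B = 80$ ($B = \left(-8\right) \left(-10\right) = 80$)
$j = - \frac{44492}{5}$ ($j = - \frac{227}{\frac{1}{7} \frac{1}{-17 - 11} \left(-16 - -11\right)} = - \frac{227}{\frac{1}{7} \frac{1}{-28} \left(-16 + 11\right)} = - \frac{227}{\frac{1}{7} \left(- \frac{1}{28}\right) \left(-5\right)} = - \frac{227}{\frac{5}{196}} = \left(-227\right) \frac{196}{5} = - \frac{44492}{5} \approx -8898.4$)
$B - j = 80 - - \frac{44492}{5} = 80 + \frac{44492}{5} = \frac{44892}{5}$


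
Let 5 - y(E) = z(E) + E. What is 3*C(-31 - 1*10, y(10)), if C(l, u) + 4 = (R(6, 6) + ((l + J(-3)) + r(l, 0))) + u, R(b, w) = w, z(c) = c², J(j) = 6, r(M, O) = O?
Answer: -414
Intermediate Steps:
y(E) = 5 - E - E² (y(E) = 5 - (E² + E) = 5 - (E + E²) = 5 + (-E - E²) = 5 - E - E²)
C(l, u) = 8 + l + u (C(l, u) = -4 + ((6 + ((l + 6) + 0)) + u) = -4 + ((6 + ((6 + l) + 0)) + u) = -4 + ((6 + (6 + l)) + u) = -4 + ((12 + l) + u) = -4 + (12 + l + u) = 8 + l + u)
3*C(-31 - 1*10, y(10)) = 3*(8 + (-31 - 1*10) + (5 - 1*10 - 1*10²)) = 3*(8 + (-31 - 10) + (5 - 10 - 1*100)) = 3*(8 - 41 + (5 - 10 - 100)) = 3*(8 - 41 - 105) = 3*(-138) = -414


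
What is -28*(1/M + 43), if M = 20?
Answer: -6027/5 ≈ -1205.4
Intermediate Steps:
-28*(1/M + 43) = -28*(1/20 + 43) = -28*861/20 = -6027/5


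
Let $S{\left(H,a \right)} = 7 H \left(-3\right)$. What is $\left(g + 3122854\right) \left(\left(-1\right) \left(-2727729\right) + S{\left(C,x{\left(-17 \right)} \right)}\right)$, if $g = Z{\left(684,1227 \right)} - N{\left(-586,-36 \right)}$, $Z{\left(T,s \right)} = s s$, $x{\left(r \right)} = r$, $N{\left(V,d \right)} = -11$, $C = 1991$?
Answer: $12431486755692$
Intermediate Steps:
$Z{\left(T,s \right)} = s^{2}$
$g = 1505540$ ($g = 1227^{2} - -11 = 1505529 + 11 = 1505540$)
$S{\left(H,a \right)} = - 21 H$
$\left(g + 3122854\right) \left(\left(-1\right) \left(-2727729\right) + S{\left(C,x{\left(-17 \right)} \right)}\right) = \left(1505540 + 3122854\right) \left(\left(-1\right) \left(-2727729\right) - 41811\right) = 4628394 \left(2727729 - 41811\right) = 4628394 \cdot 2685918 = 12431486755692$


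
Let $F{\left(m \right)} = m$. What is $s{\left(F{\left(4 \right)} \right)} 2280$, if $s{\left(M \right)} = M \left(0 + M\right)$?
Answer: $36480$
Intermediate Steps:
$s{\left(M \right)} = M^{2}$ ($s{\left(M \right)} = M M = M^{2}$)
$s{\left(F{\left(4 \right)} \right)} 2280 = 4^{2} \cdot 2280 = 16 \cdot 2280 = 36480$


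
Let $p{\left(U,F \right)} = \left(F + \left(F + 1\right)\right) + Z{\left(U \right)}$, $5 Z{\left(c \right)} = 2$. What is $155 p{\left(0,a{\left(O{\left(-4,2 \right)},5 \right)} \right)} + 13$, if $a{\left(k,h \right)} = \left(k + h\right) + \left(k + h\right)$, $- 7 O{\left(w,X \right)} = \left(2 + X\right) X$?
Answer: $\frac{18350}{7} \approx 2621.4$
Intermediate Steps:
$Z{\left(c \right)} = \frac{2}{5}$ ($Z{\left(c \right)} = \frac{1}{5} \cdot 2 = \frac{2}{5}$)
$O{\left(w,X \right)} = - \frac{X \left(2 + X\right)}{7}$ ($O{\left(w,X \right)} = - \frac{\left(2 + X\right) X}{7} = - \frac{X \left(2 + X\right)}{7}$)
$a{\left(k,h \right)} = 2 h + 2 k$ ($a{\left(k,h \right)} = \left(h + k\right) + \left(h + k\right) = 2 h + 2 k$)
$p{\left(U,F \right)} = \frac{7}{5} + 2 F$ ($p{\left(U,F \right)} = \left(F + \left(F + 1\right)\right) + \frac{2}{5} = \left(F + \left(1 + F\right)\right) + \frac{2}{5} = \left(1 + 2 F\right) + \frac{2}{5} = \frac{7}{5} + 2 F$)
$155 p{\left(0,a{\left(O{\left(-4,2 \right)},5 \right)} \right)} + 13 = 155 \left(\frac{7}{5} + 2 \left(2 \cdot 5 + 2 \left(\left(- \frac{1}{7}\right) 2 \left(2 + 2\right)\right)\right)\right) + 13 = 155 \left(\frac{7}{5} + 2 \left(10 + 2 \left(\left(- \frac{1}{7}\right) 2 \cdot 4\right)\right)\right) + 13 = 155 \left(\frac{7}{5} + 2 \left(10 + 2 \left(- \frac{8}{7}\right)\right)\right) + 13 = 155 \left(\frac{7}{5} + 2 \left(10 - \frac{16}{7}\right)\right) + 13 = 155 \left(\frac{7}{5} + 2 \cdot \frac{54}{7}\right) + 13 = 155 \left(\frac{7}{5} + \frac{108}{7}\right) + 13 = 155 \cdot \frac{589}{35} + 13 = \frac{18259}{7} + 13 = \frac{18350}{7}$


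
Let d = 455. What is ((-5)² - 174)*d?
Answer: -67795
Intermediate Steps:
((-5)² - 174)*d = ((-5)² - 174)*455 = (25 - 174)*455 = -149*455 = -67795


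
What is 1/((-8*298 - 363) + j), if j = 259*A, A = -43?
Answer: -1/13884 ≈ -7.2025e-5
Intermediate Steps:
j = -11137 (j = 259*(-43) = -11137)
1/((-8*298 - 363) + j) = 1/((-8*298 - 363) - 11137) = 1/((-2384 - 363) - 11137) = 1/(-2747 - 11137) = 1/(-13884) = -1/13884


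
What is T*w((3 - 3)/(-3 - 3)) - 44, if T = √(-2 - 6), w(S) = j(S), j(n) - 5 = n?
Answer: -44 + 10*I*√2 ≈ -44.0 + 14.142*I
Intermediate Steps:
j(n) = 5 + n
w(S) = 5 + S
T = 2*I*√2 (T = √(-8) = 2*I*√2 ≈ 2.8284*I)
T*w((3 - 3)/(-3 - 3)) - 44 = (2*I*√2)*(5 + (3 - 3)/(-3 - 3)) - 44 = (2*I*√2)*(5 + 0/(-6)) - 44 = (2*I*√2)*(5 + 0*(-⅙)) - 44 = (2*I*√2)*(5 + 0) - 44 = (2*I*√2)*5 - 44 = 10*I*√2 - 44 = -44 + 10*I*√2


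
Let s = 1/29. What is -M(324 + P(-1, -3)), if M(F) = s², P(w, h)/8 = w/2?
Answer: -1/841 ≈ -0.0011891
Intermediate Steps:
P(w, h) = 4*w (P(w, h) = 8*(w/2) = 4*w)
s = 1/29 ≈ 0.034483
M(F) = 1/841 (M(F) = (1/29)² = 1/841)
-M(324 + P(-1, -3)) = -1*1/841 = -1/841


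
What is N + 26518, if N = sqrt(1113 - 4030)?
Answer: 26518 + I*sqrt(2917) ≈ 26518.0 + 54.009*I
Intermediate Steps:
N = I*sqrt(2917) (N = sqrt(-2917) = I*sqrt(2917) ≈ 54.009*I)
N + 26518 = I*sqrt(2917) + 26518 = 26518 + I*sqrt(2917)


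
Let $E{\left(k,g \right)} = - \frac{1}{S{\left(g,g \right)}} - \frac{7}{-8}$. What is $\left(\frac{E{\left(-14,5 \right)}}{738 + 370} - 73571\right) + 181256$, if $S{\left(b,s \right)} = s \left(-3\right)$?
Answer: $\frac{14317797713}{132960} \approx 1.0769 \cdot 10^{5}$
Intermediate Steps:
$S{\left(b,s \right)} = - 3 s$
$E{\left(k,g \right)} = \frac{7}{8} + \frac{1}{3 g}$ ($E{\left(k,g \right)} = - \frac{1}{\left(-3\right) g} - \frac{7}{-8} = - \frac{-1}{3 g} - - \frac{7}{8} = \frac{1}{3 g} + \frac{7}{8} = \frac{7}{8} + \frac{1}{3 g}$)
$\left(\frac{E{\left(-14,5 \right)}}{738 + 370} - 73571\right) + 181256 = \left(\frac{\frac{1}{24} \cdot \frac{1}{5} \left(8 + 21 \cdot 5\right)}{738 + 370} - 73571\right) + 181256 = \left(\frac{\frac{1}{24} \cdot \frac{1}{5} \left(8 + 105\right)}{1108} - 73571\right) + 181256 = \left(\frac{1}{24} \cdot \frac{1}{5} \cdot 113 \cdot \frac{1}{1108} - 73571\right) + 181256 = \left(\frac{113}{120} \cdot \frac{1}{1108} - 73571\right) + 181256 = \left(\frac{113}{132960} - 73571\right) + 181256 = - \frac{9782000047}{132960} + 181256 = \frac{14317797713}{132960}$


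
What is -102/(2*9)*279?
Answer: -1581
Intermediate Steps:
-102/(2*9)*279 = -102/18*279 = -102*1/18*279 = -17/3*279 = -1581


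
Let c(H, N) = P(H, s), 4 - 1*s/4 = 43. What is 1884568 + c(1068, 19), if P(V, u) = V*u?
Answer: 1717960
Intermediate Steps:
s = -156 (s = 16 - 4*43 = 16 - 172 = -156)
c(H, N) = -156*H (c(H, N) = H*(-156) = -156*H)
1884568 + c(1068, 19) = 1884568 - 156*1068 = 1884568 - 166608 = 1717960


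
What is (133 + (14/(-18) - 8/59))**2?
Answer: 4919339044/281961 ≈ 17447.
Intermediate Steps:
(133 + (14/(-18) - 8/59))**2 = (133 + (14*(-1/18) - 8*1/59))**2 = (133 + (-7/9 - 8/59))**2 = (133 - 485/531)**2 = (70138/531)**2 = 4919339044/281961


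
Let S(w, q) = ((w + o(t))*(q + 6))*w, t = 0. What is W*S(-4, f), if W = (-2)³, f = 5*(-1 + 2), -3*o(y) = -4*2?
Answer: -1408/3 ≈ -469.33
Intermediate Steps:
o(y) = 8/3 (o(y) = -(-4)*2/3 = -⅓*(-8) = 8/3)
f = 5 (f = 5*1 = 5)
S(w, q) = w*(6 + q)*(8/3 + w) (S(w, q) = ((w + 8/3)*(q + 6))*w = ((8/3 + w)*(6 + q))*w = ((6 + q)*(8/3 + w))*w = w*(6 + q)*(8/3 + w))
W = -8
W*S(-4, f) = -8*(-4)*(48 + 8*5 + 18*(-4) + 3*5*(-4))/3 = -8*(-4)*(48 + 40 - 72 - 60)/3 = -8*(-4)*(-44)/3 = -8*176/3 = -1408/3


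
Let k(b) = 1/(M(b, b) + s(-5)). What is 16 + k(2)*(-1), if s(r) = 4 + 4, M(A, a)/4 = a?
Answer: 255/16 ≈ 15.938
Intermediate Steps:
M(A, a) = 4*a
s(r) = 8
k(b) = 1/(8 + 4*b) (k(b) = 1/(4*b + 8) = 1/(8 + 4*b))
16 + k(2)*(-1) = 16 + (1/(4*(2 + 2)))*(-1) = 16 + ((1/4)/4)*(-1) = 16 + ((1/4)*(1/4))*(-1) = 16 + (1/16)*(-1) = 16 - 1/16 = 255/16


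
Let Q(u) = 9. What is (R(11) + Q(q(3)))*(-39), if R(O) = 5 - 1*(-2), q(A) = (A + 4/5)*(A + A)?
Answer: -624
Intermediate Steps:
q(A) = 2*A*(4/5 + A) (q(A) = (A + 4*(1/5))*(2*A) = (A + 4/5)*(2*A) = (4/5 + A)*(2*A) = 2*A*(4/5 + A))
R(O) = 7 (R(O) = 5 + 2 = 7)
(R(11) + Q(q(3)))*(-39) = (7 + 9)*(-39) = 16*(-39) = -624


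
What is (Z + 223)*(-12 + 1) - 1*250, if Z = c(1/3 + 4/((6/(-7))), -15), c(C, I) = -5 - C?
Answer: -8087/3 ≈ -2695.7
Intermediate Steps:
Z = -⅔ (Z = -5 - (1/3 + 4/((6/(-7)))) = -5 - (1*(⅓) + 4/((6*(-⅐)))) = -5 - (⅓ + 4/(-6/7)) = -5 - (⅓ + 4*(-7/6)) = -5 - (⅓ - 14/3) = -5 - 1*(-13/3) = -5 + 13/3 = -⅔ ≈ -0.66667)
(Z + 223)*(-12 + 1) - 1*250 = (-⅔ + 223)*(-12 + 1) - 1*250 = (667/3)*(-11) - 250 = -7337/3 - 250 = -8087/3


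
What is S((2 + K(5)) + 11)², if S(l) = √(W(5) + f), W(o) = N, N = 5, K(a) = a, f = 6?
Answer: 11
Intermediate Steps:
W(o) = 5
S(l) = √11 (S(l) = √(5 + 6) = √11)
S((2 + K(5)) + 11)² = (√11)² = 11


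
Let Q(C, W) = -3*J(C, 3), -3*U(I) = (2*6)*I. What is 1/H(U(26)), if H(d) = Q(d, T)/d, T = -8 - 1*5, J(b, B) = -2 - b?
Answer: 52/153 ≈ 0.33987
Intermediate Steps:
T = -13 (T = -8 - 5 = -13)
U(I) = -4*I (U(I) = -2*6*I/3 = -4*I)
Q(C, W) = 6 + 3*C (Q(C, W) = -3*(-2 - C) = 6 + 3*C)
H(d) = (6 + 3*d)/d
1/H(U(26)) = 1/(3 + 6/((-4*26))) = 1/(3 + 6/(-104)) = 1/(3 + 6*(-1/104)) = 1/(3 - 3/52) = 1/(153/52) = 52/153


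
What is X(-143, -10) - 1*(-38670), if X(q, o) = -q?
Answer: 38813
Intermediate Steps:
X(-143, -10) - 1*(-38670) = -1*(-143) - 1*(-38670) = 143 + 38670 = 38813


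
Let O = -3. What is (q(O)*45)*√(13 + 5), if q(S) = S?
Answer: -405*√2 ≈ -572.76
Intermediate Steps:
(q(O)*45)*√(13 + 5) = (-3*45)*√(13 + 5) = -405*√2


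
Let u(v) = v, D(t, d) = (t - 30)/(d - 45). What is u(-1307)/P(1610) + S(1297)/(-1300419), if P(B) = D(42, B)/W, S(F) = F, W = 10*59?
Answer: -261561606991019/2600838 ≈ -1.0057e+8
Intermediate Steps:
D(t, d) = (-30 + t)/(-45 + d)
W = 590
P(B) = 6/(295*(-45 + B)) (P(B) = ((-30 + 42)/(-45 + B))/590 = (12/(-45 + B))*(1/590) = 6/(295*(-45 + B)))
u(-1307)/P(1610) + S(1297)/(-1300419) = -1307/(6/(295*(-45 + 1610))) + 1297/(-1300419) = -1307/((6/295)/1565) + 1297*(-1/1300419) = -1307/((6/295)*(1/1565)) - 1297/1300419 = -1307/6/461675 - 1297/1300419 = -1307*461675/6 - 1297/1300419 = -603409225/6 - 1297/1300419 = -261561606991019/2600838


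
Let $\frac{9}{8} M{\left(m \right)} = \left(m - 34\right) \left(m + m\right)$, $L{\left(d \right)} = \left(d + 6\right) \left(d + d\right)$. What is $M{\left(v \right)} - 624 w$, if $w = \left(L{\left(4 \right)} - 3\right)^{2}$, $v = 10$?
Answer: $- \frac{11100368}{3} \approx -3.7001 \cdot 10^{6}$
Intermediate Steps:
$L{\left(d \right)} = 2 d \left(6 + d\right)$ ($L{\left(d \right)} = \left(6 + d\right) 2 d = 2 d \left(6 + d\right)$)
$M{\left(m \right)} = \frac{16 m \left(-34 + m\right)}{9}$ ($M{\left(m \right)} = \frac{8 \left(m - 34\right) \left(m + m\right)}{9} = \frac{8 \left(-34 + m\right) 2 m}{9} = \frac{8 \cdot 2 m \left(-34 + m\right)}{9} = \frac{16 m \left(-34 + m\right)}{9}$)
$w = 5929$ ($w = \left(2 \cdot 4 \left(6 + 4\right) - 3\right)^{2} = \left(2 \cdot 4 \cdot 10 - 3\right)^{2} = \left(80 - 3\right)^{2} = 77^{2} = 5929$)
$M{\left(v \right)} - 624 w = \frac{16}{9} \cdot 10 \left(-34 + 10\right) - 3699696 = \frac{16}{9} \cdot 10 \left(-24\right) - 3699696 = - \frac{1280}{3} - 3699696 = - \frac{11100368}{3}$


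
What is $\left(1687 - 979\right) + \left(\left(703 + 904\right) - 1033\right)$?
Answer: $1282$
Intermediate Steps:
$\left(1687 - 979\right) + \left(\left(703 + 904\right) - 1033\right) = \left(1687 - 979\right) + \left(1607 - 1033\right) = 708 + 574 = 1282$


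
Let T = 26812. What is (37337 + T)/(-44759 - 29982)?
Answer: -64149/74741 ≈ -0.85828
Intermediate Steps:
(37337 + T)/(-44759 - 29982) = (37337 + 26812)/(-44759 - 29982) = 64149/(-74741) = 64149*(-1/74741) = -64149/74741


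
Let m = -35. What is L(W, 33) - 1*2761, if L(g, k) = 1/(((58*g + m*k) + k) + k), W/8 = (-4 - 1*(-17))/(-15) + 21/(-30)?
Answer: -75206894/27239 ≈ -2761.0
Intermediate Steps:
W = -188/15 (W = 8*((-4 - 1*(-17))/(-15) + 21/(-30)) = 8*((-4 + 17)*(-1/15) + 21*(-1/30)) = 8*(13*(-1/15) - 7/10) = 8*(-13/15 - 7/10) = 8*(-47/30) = -188/15 ≈ -12.533)
L(g, k) = 1/(-33*k + 58*g) (L(g, k) = 1/(((58*g - 35*k) + k) + k) = 1/(((-35*k + 58*g) + k) + k) = 1/((-34*k + 58*g) + k) = 1/(-33*k + 58*g))
L(W, 33) - 1*2761 = 1/(-33*33 + 58*(-188/15)) - 1*2761 = 1/(-1089 - 10904/15) - 2761 = 1/(-27239/15) - 2761 = -15/27239 - 2761 = -75206894/27239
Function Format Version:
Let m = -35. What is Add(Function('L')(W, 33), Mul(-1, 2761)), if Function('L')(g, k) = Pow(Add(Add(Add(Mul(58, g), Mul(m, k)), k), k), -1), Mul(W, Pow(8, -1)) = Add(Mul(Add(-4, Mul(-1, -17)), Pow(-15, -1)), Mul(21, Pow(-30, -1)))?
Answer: Rational(-75206894, 27239) ≈ -2761.0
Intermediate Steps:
W = Rational(-188, 15) (W = Mul(8, Add(Mul(Add(-4, Mul(-1, -17)), Pow(-15, -1)), Mul(21, Pow(-30, -1)))) = Mul(8, Add(Mul(Add(-4, 17), Rational(-1, 15)), Mul(21, Rational(-1, 30)))) = Mul(8, Add(Mul(13, Rational(-1, 15)), Rational(-7, 10))) = Mul(8, Add(Rational(-13, 15), Rational(-7, 10))) = Mul(8, Rational(-47, 30)) = Rational(-188, 15) ≈ -12.533)
Function('L')(g, k) = Pow(Add(Mul(-33, k), Mul(58, g)), -1) (Function('L')(g, k) = Pow(Add(Add(Add(Mul(58, g), Mul(-35, k)), k), k), -1) = Pow(Add(Add(Add(Mul(-35, k), Mul(58, g)), k), k), -1) = Pow(Add(Add(Mul(-34, k), Mul(58, g)), k), -1) = Pow(Add(Mul(-33, k), Mul(58, g)), -1))
Add(Function('L')(W, 33), Mul(-1, 2761)) = Add(Pow(Add(Mul(-33, 33), Mul(58, Rational(-188, 15))), -1), Mul(-1, 2761)) = Add(Pow(Add(-1089, Rational(-10904, 15)), -1), -2761) = Add(Pow(Rational(-27239, 15), -1), -2761) = Add(Rational(-15, 27239), -2761) = Rational(-75206894, 27239)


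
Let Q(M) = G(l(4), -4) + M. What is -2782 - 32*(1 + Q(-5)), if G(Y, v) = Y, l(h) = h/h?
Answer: -2686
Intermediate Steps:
l(h) = 1
Q(M) = 1 + M
-2782 - 32*(1 + Q(-5)) = -2782 - 32*(1 + (1 - 5)) = -2782 - 32*(1 - 4) = -2782 - 32*(-3) = -2782 - 1*(-96) = -2782 + 96 = -2686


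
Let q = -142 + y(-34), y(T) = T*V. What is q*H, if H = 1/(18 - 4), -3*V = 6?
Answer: -37/7 ≈ -5.2857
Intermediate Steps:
V = -2 (V = -⅓*6 = -2)
y(T) = -2*T (y(T) = T*(-2) = -2*T)
q = -74 (q = -142 - 2*(-34) = -142 + 68 = -74)
H = 1/14 ≈ 0.071429
q*H = -74*1/14 = -37/7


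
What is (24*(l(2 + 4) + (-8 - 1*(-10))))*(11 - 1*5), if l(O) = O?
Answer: 1152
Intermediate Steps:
(24*(l(2 + 4) + (-8 - 1*(-10))))*(11 - 1*5) = (24*((2 + 4) + (-8 - 1*(-10))))*(11 - 1*5) = (24*(6 + (-8 + 10)))*(11 - 5) = (24*(6 + 2))*6 = (24*8)*6 = 192*6 = 1152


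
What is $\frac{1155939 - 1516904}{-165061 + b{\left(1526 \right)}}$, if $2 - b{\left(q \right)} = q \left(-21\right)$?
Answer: $\frac{360965}{133013} \approx 2.7138$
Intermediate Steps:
$b{\left(q \right)} = 2 + 21 q$ ($b{\left(q \right)} = 2 - q \left(-21\right) = 2 - - 21 q = 2 + 21 q$)
$\frac{1155939 - 1516904}{-165061 + b{\left(1526 \right)}} = \frac{1155939 - 1516904}{-165061 + \left(2 + 21 \cdot 1526\right)} = - \frac{360965}{-165061 + \left(2 + 32046\right)} = - \frac{360965}{-165061 + 32048} = - \frac{360965}{-133013} = \left(-360965\right) \left(- \frac{1}{133013}\right) = \frac{360965}{133013}$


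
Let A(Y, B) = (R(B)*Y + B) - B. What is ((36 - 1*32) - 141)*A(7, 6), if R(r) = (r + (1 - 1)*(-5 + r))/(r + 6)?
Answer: -959/2 ≈ -479.50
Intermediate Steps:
R(r) = r/(6 + r) (R(r) = (r + 0*(-5 + r))/(6 + r) = (r + 0)/(6 + r) = r/(6 + r))
A(Y, B) = B*Y/(6 + B) (A(Y, B) = ((B/(6 + B))*Y + B) - B = (B*Y/(6 + B) + B) - B = (B + B*Y/(6 + B)) - B = B*Y/(6 + B))
((36 - 1*32) - 141)*A(7, 6) = ((36 - 1*32) - 141)*(6*7/(6 + 6)) = ((36 - 32) - 141)*(6*7/12) = (4 - 141)*(6*7*(1/12)) = -137*7/2 = -959/2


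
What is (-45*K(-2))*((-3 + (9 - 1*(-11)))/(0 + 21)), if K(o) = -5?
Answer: 1275/7 ≈ 182.14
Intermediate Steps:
(-45*K(-2))*((-3 + (9 - 1*(-11)))/(0 + 21)) = (-45*(-5))*((-3 + (9 - 1*(-11)))/(0 + 21)) = 225*((-3 + (9 + 11))/21) = 225*((-3 + 20)*(1/21)) = 225*(17*(1/21)) = 225*(17/21) = 1275/7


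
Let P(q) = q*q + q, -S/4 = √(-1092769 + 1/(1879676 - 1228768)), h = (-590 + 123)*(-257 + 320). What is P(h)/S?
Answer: 20608710*I*√115746426993912477/33871051631 ≈ 2.07e+5*I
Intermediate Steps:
h = -29421 (h = -467*63 = -29421)
S = -2*I*√115746426993912477/162727 (S = -4*√(-1092769 + 1/(1879676 - 1228768)) = -4*√(-1092769 + 1/650908) = -2*I*√115746426993912477/162727 ≈ -4181.4*I)
P(q) = q + q² (P(q) = q² + q = q + q²)
P(h)/S = (-29421*(1 - 29421))/((-2*I*√115746426993912477/162727)) = (-29421*(-29420))*(I*√115746426993912477/1422584168502) = 865565820*(I*√115746426993912477/1422584168502) = 20608710*I*√115746426993912477/33871051631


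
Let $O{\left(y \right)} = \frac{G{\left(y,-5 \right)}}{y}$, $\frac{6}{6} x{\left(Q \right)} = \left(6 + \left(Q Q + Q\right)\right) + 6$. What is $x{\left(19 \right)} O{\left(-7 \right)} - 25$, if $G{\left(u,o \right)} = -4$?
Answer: $199$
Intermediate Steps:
$x{\left(Q \right)} = 12 + Q + Q^{2}$ ($x{\left(Q \right)} = \left(6 + \left(Q Q + Q\right)\right) + 6 = \left(6 + \left(Q^{2} + Q\right)\right) + 6 = \left(6 + \left(Q + Q^{2}\right)\right) + 6 = \left(6 + Q + Q^{2}\right) + 6 = 12 + Q + Q^{2}$)
$O{\left(y \right)} = - \frac{4}{y}$
$x{\left(19 \right)} O{\left(-7 \right)} - 25 = \left(12 + 19 + 19^{2}\right) \left(- \frac{4}{-7}\right) - 25 = \left(12 + 19 + 361\right) \left(\left(-4\right) \left(- \frac{1}{7}\right)\right) - 25 = 392 \cdot \frac{4}{7} - 25 = 224 - 25 = 199$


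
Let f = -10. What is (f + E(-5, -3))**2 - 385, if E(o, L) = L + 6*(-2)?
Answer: 240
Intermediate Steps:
E(o, L) = -12 + L (E(o, L) = L - 12 = -12 + L)
(f + E(-5, -3))**2 - 385 = (-10 + (-12 - 3))**2 - 385 = (-10 - 15)**2 - 385 = (-25)**2 - 385 = 625 - 385 = 240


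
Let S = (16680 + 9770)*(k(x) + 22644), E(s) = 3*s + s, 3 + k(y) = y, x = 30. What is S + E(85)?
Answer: 599648290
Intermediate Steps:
k(y) = -3 + y
E(s) = 4*s
S = 599647950 (S = (16680 + 9770)*((-3 + 30) + 22644) = 26450*(27 + 22644) = 26450*22671 = 599647950)
S + E(85) = 599647950 + 4*85 = 599647950 + 340 = 599648290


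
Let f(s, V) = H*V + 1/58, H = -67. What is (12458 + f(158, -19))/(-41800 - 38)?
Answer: -796399/2426604 ≈ -0.32819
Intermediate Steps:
f(s, V) = 1/58 - 67*V (f(s, V) = -67*V + 1/58 = 1/58 - 67*V)
(12458 + f(158, -19))/(-41800 - 38) = (12458 + (1/58 - 67*(-19)))/(-41800 - 38) = (12458 + (1/58 + 1273))/(-41838) = (12458 + 73835/58)*(-1/41838) = (796399/58)*(-1/41838) = -796399/2426604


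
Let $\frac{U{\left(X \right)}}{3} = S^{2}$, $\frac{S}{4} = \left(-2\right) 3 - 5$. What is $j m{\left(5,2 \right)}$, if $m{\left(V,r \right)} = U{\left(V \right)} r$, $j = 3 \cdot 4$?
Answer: $139392$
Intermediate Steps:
$S = -44$ ($S = 4 \left(\left(-2\right) 3 - 5\right) = 4 \left(-6 - 5\right) = 4 \left(-11\right) = -44$)
$j = 12$
$U{\left(X \right)} = 5808$ ($U{\left(X \right)} = 3 \left(-44\right)^{2} = 3 \cdot 1936 = 5808$)
$m{\left(V,r \right)} = 5808 r$
$j m{\left(5,2 \right)} = 12 \cdot 5808 \cdot 2 = 12 \cdot 11616 = 139392$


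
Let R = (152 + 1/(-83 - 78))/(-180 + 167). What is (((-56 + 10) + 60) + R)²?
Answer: 23338561/4380649 ≈ 5.3277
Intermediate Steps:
R = -24471/2093 (R = (152 + 1/(-161))/(-13) = (152 - 1/161)*(-1/13) = (24471/161)*(-1/13) = -24471/2093 ≈ -11.692)
(((-56 + 10) + 60) + R)² = (((-56 + 10) + 60) - 24471/2093)² = ((-46 + 60) - 24471/2093)² = (14 - 24471/2093)² = (4831/2093)² = 23338561/4380649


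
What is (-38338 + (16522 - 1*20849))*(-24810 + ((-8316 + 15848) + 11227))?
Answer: 258165915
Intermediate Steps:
(-38338 + (16522 - 1*20849))*(-24810 + ((-8316 + 15848) + 11227)) = (-38338 + (16522 - 20849))*(-24810 + (7532 + 11227)) = (-38338 - 4327)*(-24810 + 18759) = -42665*(-6051) = 258165915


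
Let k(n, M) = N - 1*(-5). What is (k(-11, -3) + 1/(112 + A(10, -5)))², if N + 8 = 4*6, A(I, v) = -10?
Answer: 4592449/10404 ≈ 441.41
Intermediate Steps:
N = 16 (N = -8 + 4*6 = -8 + 24 = 16)
k(n, M) = 21 (k(n, M) = 16 - 1*(-5) = 16 + 5 = 21)
(k(-11, -3) + 1/(112 + A(10, -5)))² = (21 + 1/(112 - 10))² = (21 + 1/102)² = (2143/102)² = 4592449/10404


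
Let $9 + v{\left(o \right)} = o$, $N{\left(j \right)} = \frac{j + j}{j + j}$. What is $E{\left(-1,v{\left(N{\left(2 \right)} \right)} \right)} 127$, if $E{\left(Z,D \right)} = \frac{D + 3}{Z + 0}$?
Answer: $635$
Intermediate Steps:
$N{\left(j \right)} = 1$ ($N{\left(j \right)} = \frac{2 j}{2 j} = 2 j \frac{1}{2 j} = 1$)
$v{\left(o \right)} = -9 + o$
$E{\left(Z,D \right)} = \frac{3 + D}{Z}$
$E{\left(-1,v{\left(N{\left(2 \right)} \right)} \right)} 127 = \frac{3 + \left(-9 + 1\right)}{-1} \cdot 127 = - (3 - 8) 127 = \left(-1\right) \left(-5\right) 127 = 5 \cdot 127 = 635$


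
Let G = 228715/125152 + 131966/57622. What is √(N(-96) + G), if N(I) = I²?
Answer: √7492189196662912554186/901438568 ≈ 96.021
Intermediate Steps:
G = 14847412281/3605754272 (G = 228715*(1/125152) + 131966*(1/57622) = 228715/125152 + 65983/28811 = 14847412281/3605754272 ≈ 4.1177)
√(N(-96) + G) = √((-96)² + 14847412281/3605754272) = √(9216 + 14847412281/3605754272) = √(33245478783033/3605754272) = √7492189196662912554186/901438568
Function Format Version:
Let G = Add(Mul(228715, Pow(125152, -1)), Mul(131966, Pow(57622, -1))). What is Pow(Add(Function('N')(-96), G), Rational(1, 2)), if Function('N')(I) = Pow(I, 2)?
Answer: Mul(Rational(1, 901438568), Pow(7492189196662912554186, Rational(1, 2))) ≈ 96.021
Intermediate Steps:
G = Rational(14847412281, 3605754272) (G = Add(Mul(228715, Rational(1, 125152)), Mul(131966, Rational(1, 57622))) = Add(Rational(228715, 125152), Rational(65983, 28811)) = Rational(14847412281, 3605754272) ≈ 4.1177)
Pow(Add(Function('N')(-96), G), Rational(1, 2)) = Pow(Add(Pow(-96, 2), Rational(14847412281, 3605754272)), Rational(1, 2)) = Pow(Add(9216, Rational(14847412281, 3605754272)), Rational(1, 2)) = Pow(Rational(33245478783033, 3605754272), Rational(1, 2)) = Mul(Rational(1, 901438568), Pow(7492189196662912554186, Rational(1, 2)))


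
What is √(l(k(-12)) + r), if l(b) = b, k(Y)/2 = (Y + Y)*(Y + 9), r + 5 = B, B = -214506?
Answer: I*√214367 ≈ 463.0*I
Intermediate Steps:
r = -214511 (r = -5 - 214506 = -214511)
k(Y) = 4*Y*(9 + Y) (k(Y) = 2*((Y + Y)*(Y + 9)) = 2*((2*Y)*(9 + Y)) = 2*(2*Y*(9 + Y)) = 4*Y*(9 + Y))
√(l(k(-12)) + r) = √(4*(-12)*(9 - 12) - 214511) = √(4*(-12)*(-3) - 214511) = √(144 - 214511) = √(-214367) = I*√214367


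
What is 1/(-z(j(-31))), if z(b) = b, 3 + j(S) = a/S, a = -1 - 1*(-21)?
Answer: 31/113 ≈ 0.27434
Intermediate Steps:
a = 20 (a = -1 + 21 = 20)
j(S) = -3 + 20/S
1/(-z(j(-31))) = 1/(-(-3 + 20/(-31))) = 1/(-(-3 + 20*(-1/31))) = 1/(-(-3 - 20/31)) = 1/(-1*(-113/31)) = 1/(113/31) = 31/113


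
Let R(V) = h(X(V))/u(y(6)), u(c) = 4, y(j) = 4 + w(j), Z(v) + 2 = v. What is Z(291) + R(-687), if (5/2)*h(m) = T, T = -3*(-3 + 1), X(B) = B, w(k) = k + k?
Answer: 1448/5 ≈ 289.60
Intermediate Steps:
Z(v) = -2 + v
w(k) = 2*k
y(j) = 4 + 2*j
T = 6 (T = -3*(-2) = 6)
h(m) = 12/5 (h(m) = (2/5)*6 = 12/5)
R(V) = 3/5 (R(V) = (12/5)/4 = (12/5)*(1/4) = 3/5)
Z(291) + R(-687) = (-2 + 291) + 3/5 = 289 + 3/5 = 1448/5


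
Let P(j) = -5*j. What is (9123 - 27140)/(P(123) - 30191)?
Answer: 18017/30806 ≈ 0.58485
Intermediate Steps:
(9123 - 27140)/(P(123) - 30191) = (9123 - 27140)/(-5*123 - 30191) = -18017/(-615 - 30191) = -18017/(-30806) = -18017*(-1/30806) = 18017/30806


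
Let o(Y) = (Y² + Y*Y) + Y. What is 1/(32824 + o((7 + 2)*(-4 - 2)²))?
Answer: 1/243100 ≈ 4.1135e-6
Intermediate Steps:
o(Y) = Y + 2*Y² (o(Y) = (Y² + Y²) + Y = 2*Y² + Y = Y + 2*Y²)
1/(32824 + o((7 + 2)*(-4 - 2)²)) = 1/(32824 + ((7 + 2)*(-4 - 2)²)*(1 + 2*((7 + 2)*(-4 - 2)²))) = 1/(32824 + (9*(-6)²)*(1 + 2*(9*(-6)²))) = 1/(32824 + (9*36)*(1 + 2*(9*36))) = 1/(32824 + 324*(1 + 2*324)) = 1/(32824 + 324*(1 + 648)) = 1/(32824 + 324*649) = 1/(32824 + 210276) = 1/243100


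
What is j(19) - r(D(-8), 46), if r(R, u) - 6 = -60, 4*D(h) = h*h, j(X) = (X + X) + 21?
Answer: 113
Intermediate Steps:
j(X) = 21 + 2*X (j(X) = 2*X + 21 = 21 + 2*X)
D(h) = h**2/4 (D(h) = (h*h)/4 = h**2/4)
r(R, u) = -54 (r(R, u) = 6 - 60 = -54)
j(19) - r(D(-8), 46) = (21 + 2*19) - 1*(-54) = (21 + 38) + 54 = 59 + 54 = 113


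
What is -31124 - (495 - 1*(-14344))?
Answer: -45963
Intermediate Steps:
-31124 - (495 - 1*(-14344)) = -31124 - (495 + 14344) = -31124 - 1*14839 = -31124 - 14839 = -45963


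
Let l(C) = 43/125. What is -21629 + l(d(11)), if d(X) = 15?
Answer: -2703582/125 ≈ -21629.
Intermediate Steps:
l(C) = 43/125 (l(C) = 43*(1/125) = 43/125)
-21629 + l(d(11)) = -21629 + 43/125 = -2703582/125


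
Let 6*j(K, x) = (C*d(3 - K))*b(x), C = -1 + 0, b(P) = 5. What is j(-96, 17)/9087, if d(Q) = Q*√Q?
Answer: -165*√11/6058 ≈ -0.090334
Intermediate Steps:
d(Q) = Q^(3/2)
C = -1
j(K, x) = -5*(3 - K)^(3/2)/6 (j(K, x) = (-(3 - K)^(3/2)*5)/6 = (-5*(3 - K)^(3/2))/6 = -5*(3 - K)^(3/2)/6)
j(-96, 17)/9087 = -5*(3 - 1*(-96))^(3/2)/6/9087 = -5*(3 + 96)^(3/2)/6*(1/9087) = -495*√11/2*(1/9087) = -165*√11/6058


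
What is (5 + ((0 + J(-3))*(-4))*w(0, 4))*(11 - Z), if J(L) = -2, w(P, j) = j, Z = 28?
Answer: -629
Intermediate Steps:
(5 + ((0 + J(-3))*(-4))*w(0, 4))*(11 - Z) = (5 + ((0 - 2)*(-4))*4)*(11 - 1*28) = (5 - 2*(-4)*4)*(11 - 28) = (5 + 8*4)*(-17) = (5 + 32)*(-17) = 37*(-17) = -629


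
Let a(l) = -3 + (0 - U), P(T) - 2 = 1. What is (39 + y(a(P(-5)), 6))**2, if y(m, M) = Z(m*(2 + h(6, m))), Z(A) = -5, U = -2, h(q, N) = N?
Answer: 1156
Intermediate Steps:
P(T) = 3 (P(T) = 2 + 1 = 3)
a(l) = -1 (a(l) = -3 + (0 - 1*(-2)) = -3 + (0 + 2) = -3 + 2 = -1)
y(m, M) = -5
(39 + y(a(P(-5)), 6))**2 = (39 - 5)**2 = 34**2 = 1156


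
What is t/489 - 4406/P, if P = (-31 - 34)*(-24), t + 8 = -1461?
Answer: -741029/127140 ≈ -5.8284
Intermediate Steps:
t = -1469 (t = -8 - 1461 = -1469)
P = 1560 (P = -65*(-24) = 1560)
t/489 - 4406/P = -1469/489 - 4406/1560 = -1469*1/489 - 4406*1/1560 = -1469/489 - 2203/780 = -741029/127140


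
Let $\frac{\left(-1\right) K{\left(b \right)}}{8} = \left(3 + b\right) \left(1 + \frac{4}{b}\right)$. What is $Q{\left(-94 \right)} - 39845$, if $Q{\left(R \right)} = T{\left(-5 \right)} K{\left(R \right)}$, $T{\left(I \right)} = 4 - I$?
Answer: $- \frac{1577875}{47} \approx -33572.0$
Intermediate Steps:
$K{\left(b \right)} = - 8 \left(1 + \frac{4}{b}\right) \left(3 + b\right)$ ($K{\left(b \right)} = - 8 \left(3 + b\right) \left(1 + \frac{4}{b}\right) = - 8 \left(1 + \frac{4}{b}\right) \left(3 + b\right)$)
$Q{\left(R \right)} = -504 - \frac{864}{R} - 72 R$ ($Q{\left(R \right)} = \left(4 - -5\right) \left(-56 - \frac{96}{R} - 8 R\right) = \left(4 + 5\right) \left(-56 - \frac{96}{R} - 8 R\right) = 9 \left(-56 - \frac{96}{R} - 8 R\right) = -504 - \frac{864}{R} - 72 R$)
$Q{\left(-94 \right)} - 39845 = \left(-504 - \frac{864}{-94} - -6768\right) - 39845 = \left(-504 - - \frac{432}{47} + 6768\right) - 39845 = \left(-504 + \frac{432}{47} + 6768\right) - 39845 = \frac{294840}{47} - 39845 = - \frac{1577875}{47}$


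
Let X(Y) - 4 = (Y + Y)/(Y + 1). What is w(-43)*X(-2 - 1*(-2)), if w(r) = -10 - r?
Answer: 132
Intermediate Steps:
X(Y) = 4 + 2*Y/(1 + Y) (X(Y) = 4 + (Y + Y)/(Y + 1) = 4 + (2*Y)/(1 + Y) = 4 + 2*Y/(1 + Y))
w(-43)*X(-2 - 1*(-2)) = (-10 - 1*(-43))*(2*(2 + 3*(-2 - 1*(-2)))/(1 + (-2 - 1*(-2)))) = (-10 + 43)*(2*(2 + 3*(-2 + 2))/(1 + (-2 + 2))) = 33*(2*(2 + 3*0)/(1 + 0)) = 33*(2*(2 + 0)/1) = 33*(2*1*2) = 33*4 = 132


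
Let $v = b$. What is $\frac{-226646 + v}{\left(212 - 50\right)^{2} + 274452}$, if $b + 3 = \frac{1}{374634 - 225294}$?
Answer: $- \frac{33847761659}{44905940640} \approx -0.75375$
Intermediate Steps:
$b = - \frac{448019}{149340}$ ($b = -3 + \frac{1}{374634 - 225294} = -3 + \frac{1}{149340} = - \frac{448019}{149340} \approx -3.0$)
$v = - \frac{448019}{149340} \approx -3.0$
$\frac{-226646 + v}{\left(212 - 50\right)^{2} + 274452} = \frac{-226646 - \frac{448019}{149340}}{\left(212 - 50\right)^{2} + 274452} = - \frac{33847761659}{149340 \left(162^{2} + 274452\right)} = - \frac{33847761659}{149340 \left(26244 + 274452\right)} = - \frac{33847761659}{149340 \cdot 300696} = \left(- \frac{33847761659}{149340}\right) \frac{1}{300696} = - \frac{33847761659}{44905940640}$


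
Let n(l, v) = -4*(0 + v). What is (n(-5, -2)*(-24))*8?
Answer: -1536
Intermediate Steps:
n(l, v) = -4*v
(n(-5, -2)*(-24))*8 = (-4*(-2)*(-24))*8 = (8*(-24))*8 = -192*8 = -1536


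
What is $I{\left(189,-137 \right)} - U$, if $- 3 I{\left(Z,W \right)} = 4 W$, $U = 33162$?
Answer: $- \frac{98938}{3} \approx -32979.0$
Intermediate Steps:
$I{\left(Z,W \right)} = - \frac{4 W}{3}$
$I{\left(189,-137 \right)} - U = \left(- \frac{4}{3}\right) \left(-137\right) - 33162 = \frac{548}{3} - 33162 = - \frac{98938}{3}$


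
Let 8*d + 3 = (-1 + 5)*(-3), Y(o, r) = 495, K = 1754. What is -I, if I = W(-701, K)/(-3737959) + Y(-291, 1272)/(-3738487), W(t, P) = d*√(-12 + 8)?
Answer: 495/3738487 - 15*I/14951836 ≈ 0.00013241 - 1.0032e-6*I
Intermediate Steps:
d = -15/8 (d = -3/8 + ((-1 + 5)*(-3))/8 = -3/8 + (4*(-3))/8 = -3/8 + (⅛)*(-12) = -3/8 - 3/2 = -15/8 ≈ -1.8750)
W(t, P) = -15*I/4 (W(t, P) = -15*√(-12 + 8)/8 = -15*I/4)
I = -495/3738487 + 15*I/14951836 (I = -15*I/4/(-3737959) + 495/(-3738487) = -15*I/4*(-1/3737959) + 495*(-1/3738487) = 15*I/14951836 - 495/3738487 = -495/3738487 + 15*I/14951836 ≈ -0.00013241 + 1.0032e-6*I)
-I = -(-495/3738487 + 15*I/14951836) = 495/3738487 - 15*I/14951836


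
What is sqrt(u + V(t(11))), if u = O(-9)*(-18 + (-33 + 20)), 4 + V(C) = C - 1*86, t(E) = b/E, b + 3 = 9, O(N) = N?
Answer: sqrt(22935)/11 ≈ 13.768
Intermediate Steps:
b = 6 (b = -3 + 9 = 6)
t(E) = 6/E
V(C) = -90 + C (V(C) = -4 + (C - 1*86) = -4 + (C - 86) = -4 + (-86 + C) = -90 + C)
u = 279 (u = -9*(-18 + (-33 + 20)) = -9*(-18 - 13) = -9*(-31) = 279)
sqrt(u + V(t(11))) = sqrt(279 + (-90 + 6/11)) = sqrt(279 - 984/11) = sqrt(2085/11) = sqrt(22935)/11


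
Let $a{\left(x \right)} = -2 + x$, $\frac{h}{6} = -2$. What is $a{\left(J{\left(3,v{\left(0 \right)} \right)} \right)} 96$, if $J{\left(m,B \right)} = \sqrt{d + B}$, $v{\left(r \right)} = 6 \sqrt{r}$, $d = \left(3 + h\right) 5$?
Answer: $-192 + 288 i \sqrt{5} \approx -192.0 + 643.99 i$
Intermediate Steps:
$h = -12$ ($h = 6 \left(-2\right) = -12$)
$d = -45$ ($d = \left(3 - 12\right) 5 = \left(-9\right) 5 = -45$)
$J{\left(m,B \right)} = \sqrt{-45 + B}$
$a{\left(J{\left(3,v{\left(0 \right)} \right)} \right)} 96 = \left(-2 + \sqrt{-45 + 6 \sqrt{0}}\right) 96 = \left(-2 + \sqrt{-45 + 6 \cdot 0}\right) 96 = \left(-2 + \sqrt{-45 + 0}\right) 96 = \left(-2 + \sqrt{-45}\right) 96 = \left(-2 + 3 i \sqrt{5}\right) 96 = -192 + 288 i \sqrt{5}$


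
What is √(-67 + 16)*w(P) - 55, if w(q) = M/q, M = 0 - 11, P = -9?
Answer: -55 + 11*I*√51/9 ≈ -55.0 + 8.7284*I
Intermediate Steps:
M = -11
w(q) = -11/q
√(-67 + 16)*w(P) - 55 = √(-67 + 16)*(-11/(-9)) - 55 = √(-51)*(-11*(-⅑)) - 55 = (I*√51)*(11/9) - 55 = 11*I*√51/9 - 55 = -55 + 11*I*√51/9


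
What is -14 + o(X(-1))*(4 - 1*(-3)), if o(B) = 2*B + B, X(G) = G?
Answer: -35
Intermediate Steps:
o(B) = 3*B
-14 + o(X(-1))*(4 - 1*(-3)) = -14 + (3*(-1))*(4 - 1*(-3)) = -14 - 3*(4 + 3) = -14 - 3*7 = -14 - 21 = -35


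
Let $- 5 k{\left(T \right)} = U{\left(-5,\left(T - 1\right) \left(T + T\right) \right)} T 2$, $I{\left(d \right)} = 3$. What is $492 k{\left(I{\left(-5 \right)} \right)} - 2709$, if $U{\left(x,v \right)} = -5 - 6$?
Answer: $\frac{18927}{5} \approx 3785.4$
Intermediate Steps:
$U{\left(x,v \right)} = -11$ ($U{\left(x,v \right)} = -5 - 6 = -11$)
$k{\left(T \right)} = \frac{22 T}{5}$ ($k{\left(T \right)} = - \frac{- 11 T 2}{5} = - \frac{\left(-22\right) T}{5} = \frac{22 T}{5}$)
$492 k{\left(I{\left(-5 \right)} \right)} - 2709 = 492 \cdot \frac{22}{5} \cdot 3 - 2709 = 492 \cdot \frac{66}{5} - 2709 = \frac{32472}{5} - 2709 = \frac{18927}{5}$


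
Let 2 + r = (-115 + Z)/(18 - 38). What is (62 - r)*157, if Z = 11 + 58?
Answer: 96869/10 ≈ 9686.9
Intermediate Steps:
Z = 69
r = 3/10 (r = -2 + (-115 + 69)/(18 - 38) = -2 - 46/(-20) = -2 - 46*(-1/20) = -2 + 23/10 = 3/10 ≈ 0.30000)
(62 - r)*157 = (62 - 1*3/10)*157 = (62 - 3/10)*157 = (617/10)*157 = 96869/10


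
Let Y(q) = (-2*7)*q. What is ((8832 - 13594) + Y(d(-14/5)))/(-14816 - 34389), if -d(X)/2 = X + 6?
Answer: 23362/246025 ≈ 0.094958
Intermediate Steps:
d(X) = -12 - 2*X (d(X) = -2*(X + 6) = -2*(6 + X) = -12 - 2*X)
Y(q) = -14*q
((8832 - 13594) + Y(d(-14/5)))/(-14816 - 34389) = ((8832 - 13594) - 14*(-12 - (-28)/5))/(-14816 - 34389) = (-4762 - 14*(-12 - (-28)/5))/(-49205) = (-4762 - 14*(-12 - 2*(-14/5)))*(-1/49205) = (-4762 - 14*(-12 + 28/5))*(-1/49205) = (-4762 - 14*(-32/5))*(-1/49205) = (-4762 + 448/5)*(-1/49205) = -23362/5*(-1/49205) = 23362/246025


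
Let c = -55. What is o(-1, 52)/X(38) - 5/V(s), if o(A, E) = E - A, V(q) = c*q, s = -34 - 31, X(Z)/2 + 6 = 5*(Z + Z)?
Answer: 307/4420 ≈ 0.069457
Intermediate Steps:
X(Z) = -12 + 20*Z (X(Z) = -12 + 2*(5*(Z + Z)) = -12 + 2*(5*(2*Z)) = -12 + 2*(10*Z) = -12 + 20*Z)
s = -65
V(q) = -55*q
o(-1, 52)/X(38) - 5/V(s) = (52 - 1*(-1))/(-12 + 20*38) - 5/((-55*(-65))) = (52 + 1)/(-12 + 760) - 5/3575 = 53/748 - 5*1/3575 = 53*(1/748) - 1/715 = 53/748 - 1/715 = 307/4420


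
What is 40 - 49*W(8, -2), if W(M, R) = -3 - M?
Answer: 579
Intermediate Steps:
40 - 49*W(8, -2) = 40 - 49*(-3 - 1*8) = 40 - 49*(-3 - 8) = 40 - 49*(-11) = 40 + 539 = 579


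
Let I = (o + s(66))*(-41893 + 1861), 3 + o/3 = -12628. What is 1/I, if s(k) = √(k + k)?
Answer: 12631/19160373606048 + √33/28740560409072 ≈ 6.5943e-10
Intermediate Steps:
o = -37893 (o = -9 + 3*(-12628) = -9 - 37884 = -37893)
s(k) = √2*√k (s(k) = √(2*k) = √2*√k)
I = 1516932576 - 80064*√33 (I = (-37893 + √2*√66)*(-41893 + 1861) = (-37893 + 2*√33)*(-40032) = 1516932576 - 80064*√33 ≈ 1.5165e+9)
1/I = 1/(1516932576 - 80064*√33)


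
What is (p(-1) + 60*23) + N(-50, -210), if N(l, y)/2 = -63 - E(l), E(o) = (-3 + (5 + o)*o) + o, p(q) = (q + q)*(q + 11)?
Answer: -3160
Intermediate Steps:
p(q) = 2*q*(11 + q) (p(q) = (2*q)*(11 + q) = 2*q*(11 + q))
E(o) = -3 + o + o*(5 + o) (E(o) = (-3 + o*(5 + o)) + o = -3 + o + o*(5 + o))
N(l, y) = -120 - 12*l - 2*l² (N(l, y) = 2*(-63 - (-3 + l² + 6*l)) = 2*(-63 + (3 - l² - 6*l)) = 2*(-60 - l² - 6*l) = -120 - 12*l - 2*l²)
(p(-1) + 60*23) + N(-50, -210) = (2*(-1)*(11 - 1) + 60*23) + (-120 - 12*(-50) - 2*(-50)²) = (2*(-1)*10 + 1380) + (-120 + 600 - 2*2500) = (-20 + 1380) + (-120 + 600 - 5000) = 1360 - 4520 = -3160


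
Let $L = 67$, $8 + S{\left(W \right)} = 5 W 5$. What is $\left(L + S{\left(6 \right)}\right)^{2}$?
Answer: $43681$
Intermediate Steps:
$S{\left(W \right)} = -8 + 25 W$ ($S{\left(W \right)} = -8 + 5 W 5 = -8 + 25 W$)
$\left(L + S{\left(6 \right)}\right)^{2} = \left(67 + \left(-8 + 25 \cdot 6\right)\right)^{2} = \left(67 + \left(-8 + 150\right)\right)^{2} = \left(67 + 142\right)^{2} = 209^{2} = 43681$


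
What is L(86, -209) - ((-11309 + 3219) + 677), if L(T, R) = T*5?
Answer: 7843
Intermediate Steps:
L(T, R) = 5*T
L(86, -209) - ((-11309 + 3219) + 677) = 5*86 - ((-11309 + 3219) + 677) = 430 - (-8090 + 677) = 430 - 1*(-7413) = 430 + 7413 = 7843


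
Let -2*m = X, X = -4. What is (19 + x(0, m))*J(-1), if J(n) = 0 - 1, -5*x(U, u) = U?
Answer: -19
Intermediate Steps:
m = 2 (m = -½*(-4) = 2)
x(U, u) = -U/5
J(n) = -1
(19 + x(0, m))*J(-1) = (19 - ⅕*0)*(-1) = (19 + 0)*(-1) = 19*(-1) = -19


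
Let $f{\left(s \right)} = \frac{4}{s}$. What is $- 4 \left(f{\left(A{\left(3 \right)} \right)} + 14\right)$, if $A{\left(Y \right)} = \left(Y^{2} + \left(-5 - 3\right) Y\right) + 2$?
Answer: $- \frac{712}{13} \approx -54.769$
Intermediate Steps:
$A{\left(Y \right)} = 2 + Y^{2} - 8 Y$ ($A{\left(Y \right)} = \left(Y^{2} + \left(-5 - 3\right) Y\right) + 2 = \left(Y^{2} - 8 Y\right) + 2 = 2 + Y^{2} - 8 Y$)
$- 4 \left(f{\left(A{\left(3 \right)} \right)} + 14\right) = - 4 \left(\frac{4}{2 + 3^{2} - 24} + 14\right) = - 4 \left(\frac{4}{2 + 9 - 24} + 14\right) = - 4 \left(\frac{4}{-13} + 14\right) = - 4 \left(4 \left(- \frac{1}{13}\right) + 14\right) = - 4 \left(- \frac{4}{13} + 14\right) = \left(-4\right) \frac{178}{13} = - \frac{712}{13}$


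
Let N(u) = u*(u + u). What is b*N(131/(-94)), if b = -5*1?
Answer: -85805/4418 ≈ -19.422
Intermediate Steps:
N(u) = 2*u² (N(u) = u*(2*u) = 2*u²)
b = -5
b*N(131/(-94)) = -10*(131/(-94))² = -10*(131*(-1/94))² = -10*(-131/94)² = -10*17161/8836 = -5*17161/4418 = -85805/4418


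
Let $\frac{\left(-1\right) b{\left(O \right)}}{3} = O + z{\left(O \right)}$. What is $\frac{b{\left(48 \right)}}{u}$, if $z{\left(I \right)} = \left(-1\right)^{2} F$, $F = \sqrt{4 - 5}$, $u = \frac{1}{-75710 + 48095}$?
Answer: $3976560 + 82845 i \approx 3.9766 \cdot 10^{6} + 82845.0 i$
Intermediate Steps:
$u = - \frac{1}{27615}$ ($u = \frac{1}{-27615} = - \frac{1}{27615} \approx -3.6212 \cdot 10^{-5}$)
$F = i$ ($F = \sqrt{-1} = i \approx 1.0 i$)
$z{\left(I \right)} = i$ ($z{\left(I \right)} = \left(-1\right)^{2} i = 1 i = i$)
$b{\left(O \right)} = - 3 i - 3 O$ ($b{\left(O \right)} = - 3 \left(O + i\right) = - 3 \left(i + O\right) = - 3 i - 3 O$)
$\frac{b{\left(48 \right)}}{u} = \frac{- 3 i - 144}{- \frac{1}{27615}} = \left(- 3 i - 144\right) \left(-27615\right) = \left(-144 - 3 i\right) \left(-27615\right) = 3976560 + 82845 i$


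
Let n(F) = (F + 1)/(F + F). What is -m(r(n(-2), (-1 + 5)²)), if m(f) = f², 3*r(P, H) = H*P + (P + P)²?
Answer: -289/144 ≈ -2.0069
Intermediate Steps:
n(F) = (1 + F)/(2*F) (n(F) = (1 + F)/((2*F)) = (1 + F)*(1/(2*F)) = (1 + F)/(2*F))
r(P, H) = 4*P²/3 + H*P/3 (r(P, H) = (H*P + (P + P)²)/3 = (H*P + (2*P)²)/3 = (H*P + 4*P²)/3 = (4*P² + H*P)/3 = 4*P²/3 + H*P/3)
-m(r(n(-2), (-1 + 5)²)) = -(((½)*(1 - 2)/(-2))*((-1 + 5)² + 4*((½)*(1 - 2)/(-2)))/3)² = -(((½)*(-½)*(-1))*(4² + 4*((½)*(-½)*(-1)))/3)² = -((⅓)*(¼)*(16 + 4*(¼)))² = -((⅓)*(¼)*(16 + 1))² = -((⅓)*(¼)*17)² = -(17/12)² = -1*289/144 = -289/144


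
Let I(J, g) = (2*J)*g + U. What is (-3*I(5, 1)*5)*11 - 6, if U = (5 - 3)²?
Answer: -2316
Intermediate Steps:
U = 4 (U = 2² = 4)
I(J, g) = 4 + 2*J*g (I(J, g) = (2*J)*g + 4 = 2*J*g + 4 = 4 + 2*J*g)
(-3*I(5, 1)*5)*11 - 6 = (-3*(4 + 2*5*1)*5)*11 - 6 = (-3*(4 + 10)*5)*11 - 6 = (-3*14*5)*11 - 6 = -42*5*11 - 6 = -210*11 - 6 = -2310 - 6 = -2316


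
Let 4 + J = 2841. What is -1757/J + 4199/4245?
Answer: 4454098/12043065 ≈ 0.36985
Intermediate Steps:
J = 2837 (J = -4 + 2841 = 2837)
-1757/J + 4199/4245 = -1757/2837 + 4199/4245 = 4454098/12043065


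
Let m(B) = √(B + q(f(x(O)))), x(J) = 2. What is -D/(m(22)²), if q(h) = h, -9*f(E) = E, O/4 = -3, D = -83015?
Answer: 747135/196 ≈ 3811.9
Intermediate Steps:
O = -12 (O = 4*(-3) = -12)
f(E) = -E/9
m(B) = √(-2/9 + B) (m(B) = √(B - ⅑*2) = √(B - 2/9) = √(-2/9 + B))
-D/(m(22)²) = -(-83015)/((√(-2 + 9*22)/3)²) = -(-83015)/((√(-2 + 198)/3)²) = -(-83015)/((√196/3)²) = -(-83015)/(((⅓)*14)²) = -(-83015)/((14/3)²) = -(-83015)/196/9 = -(-83015)*9/196 = -1*(-747135/196) = 747135/196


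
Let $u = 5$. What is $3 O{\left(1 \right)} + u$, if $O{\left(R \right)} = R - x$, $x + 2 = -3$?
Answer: $23$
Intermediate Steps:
$x = -5$ ($x = -2 - 3 = -5$)
$O{\left(R \right)} = 5 + R$ ($O{\left(R \right)} = R - -5 = R + 5 = 5 + R$)
$3 O{\left(1 \right)} + u = 3 \left(5 + 1\right) + 5 = 3 \cdot 6 + 5 = 18 + 5 = 23$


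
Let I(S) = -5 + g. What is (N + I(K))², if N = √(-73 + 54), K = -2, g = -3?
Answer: (8 - I*√19)² ≈ 45.0 - 69.742*I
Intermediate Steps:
I(S) = -8 (I(S) = -5 - 3 = -8)
N = I*√19 (N = √(-19) = I*√19 ≈ 4.3589*I)
(N + I(K))² = (I*√19 - 8)² = (-8 + I*√19)²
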